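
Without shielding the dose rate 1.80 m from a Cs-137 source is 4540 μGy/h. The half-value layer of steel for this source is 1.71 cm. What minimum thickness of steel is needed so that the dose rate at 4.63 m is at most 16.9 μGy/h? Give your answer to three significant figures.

9.14 cm

At 4.63 m, distance alone gives 4540 × (1.80/4.63)² = 4540 × 0.1511 = 686.0 μGy/h.
Further attenuation needed: 686.0/16.9 = 40.59.
n = log₂(40.59) = 5.343 half-value layers.
Thickness = 5.343 × 1.71 cm = 9.137 cm.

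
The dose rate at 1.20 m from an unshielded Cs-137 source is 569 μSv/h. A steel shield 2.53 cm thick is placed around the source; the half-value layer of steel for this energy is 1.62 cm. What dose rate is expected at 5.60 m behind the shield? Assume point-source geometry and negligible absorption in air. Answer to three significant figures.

Distance alone: (1.20/5.60)² = 0.04592, so 569 × 0.04592 = 26.13 μSv/h.
Shield: 2.53/1.62 = 1.562 half-value layers → attenuation 2^(−1.562) = 0.3387.
Combined: 26.13 × 0.3387 = 8.850 μSv/h.

8.85 μSv/h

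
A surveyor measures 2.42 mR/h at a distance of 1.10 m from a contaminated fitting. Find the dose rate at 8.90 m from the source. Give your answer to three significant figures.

0.0370 mR/h

Intensity scales as (d₁/d₂)², so the rate at 8.90 m is
(1.10/8.90)² = 0.01528, so 2.42 × 0.01528 = 0.03698 mR/h.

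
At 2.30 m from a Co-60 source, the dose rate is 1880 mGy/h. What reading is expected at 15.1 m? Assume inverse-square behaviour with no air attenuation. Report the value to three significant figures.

43.6 mGy/h

Using I₁d₁² = I₂d₂², the rate at 15.1 m is
(2.30/15.1)² = 0.02320, so 1880 × 0.02320 = 43.62 mGy/h.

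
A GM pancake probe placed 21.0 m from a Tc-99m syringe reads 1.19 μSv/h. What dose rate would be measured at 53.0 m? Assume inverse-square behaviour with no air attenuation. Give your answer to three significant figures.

By the inverse-square law, scaling from 21.0 m to 53.0 m:
(21.0/53.0)² = 0.1570, so 1.19 × 0.1570 = 0.1868 μSv/h.

0.187 μSv/h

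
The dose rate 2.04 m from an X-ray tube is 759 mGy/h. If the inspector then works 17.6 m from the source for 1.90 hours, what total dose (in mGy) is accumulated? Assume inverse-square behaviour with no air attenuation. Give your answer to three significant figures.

19.4 mGy

Intensity scales as (d₁/d₂)², so rate at 17.6 m:
(2.04/17.6)² = 0.01343, so 759 × 0.01343 = 10.19 mGy/h.
Dose = rate × time = 10.19 mGy/h × 1.900 h = 19.36 mGy.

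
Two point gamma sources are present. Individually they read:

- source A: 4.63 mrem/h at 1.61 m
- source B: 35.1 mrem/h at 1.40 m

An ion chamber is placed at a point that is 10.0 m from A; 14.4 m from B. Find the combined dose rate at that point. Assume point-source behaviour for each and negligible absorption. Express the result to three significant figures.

0.452 mrem/h

Each source contributes Iᵢ·(dᵢ/rᵢ)²; contributions add.
A: 4.63 × (1.61/10.0)² = 0.1200 mrem/h
B: 35.1 × (1.40/14.4)² = 0.3318 mrem/h
Total = 0.1200 + 0.3318 = 0.4518 mrem/h.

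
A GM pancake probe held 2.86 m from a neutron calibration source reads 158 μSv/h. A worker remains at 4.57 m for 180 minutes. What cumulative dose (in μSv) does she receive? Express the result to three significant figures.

186 μSv

Intensity scales as (d₁/d₂)², so rate at 4.57 m:
(2.86/4.57)² = 0.3917, so 158 × 0.3917 = 61.89 μSv/h.
Dose = rate × time = 61.89 μSv/h × 3.000 h = 185.7 μSv.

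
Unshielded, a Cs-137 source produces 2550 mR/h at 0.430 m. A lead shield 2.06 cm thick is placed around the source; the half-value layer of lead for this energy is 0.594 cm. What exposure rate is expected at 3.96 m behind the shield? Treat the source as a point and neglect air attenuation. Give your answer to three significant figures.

Distance alone: 2550 × (0.430/3.96)² = 2550 × 0.01179 = 30.06 mR/h.
Shield: 2.06/0.594 = 3.468 half-value layers → attenuation 2^(−3.468) = 0.09037.
Combined: 30.06 × 0.09037 = 2.717 mR/h.

2.72 mR/h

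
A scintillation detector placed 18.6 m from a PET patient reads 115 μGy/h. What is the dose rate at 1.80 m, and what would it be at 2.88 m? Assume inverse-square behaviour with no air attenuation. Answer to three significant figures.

By the inverse-square law,
At 1.80 m: (18.6/1.80)² = 106.8, so 115 × 106.8 = 12280 μGy/h
At 2.88 m: (1.80/2.88)² = 0.3906, so 12280 × 0.3906 = 4797 μGy/h.

12300 μGy/h; 4800 μGy/h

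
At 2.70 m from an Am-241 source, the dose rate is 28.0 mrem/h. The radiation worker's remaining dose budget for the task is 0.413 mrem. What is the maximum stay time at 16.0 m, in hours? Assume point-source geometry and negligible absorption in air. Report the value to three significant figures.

0.518 h

Using I₁d₁² = I₂d₂², rate at 16.0 m:
28.0 × (2.70/16.0)² = 28.0 × 0.02848 = 0.7974 mrem/h.
Stay time = 0.413 mrem ÷ 0.7974 mrem/h = 0.5179 h.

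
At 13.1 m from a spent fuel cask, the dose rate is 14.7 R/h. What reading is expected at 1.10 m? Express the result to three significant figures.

By the inverse-square law, the rate at 1.10 m is
(13.1/1.10)² = 141.8, so 14.7 × 141.8 = 2084 R/h.

2080 R/h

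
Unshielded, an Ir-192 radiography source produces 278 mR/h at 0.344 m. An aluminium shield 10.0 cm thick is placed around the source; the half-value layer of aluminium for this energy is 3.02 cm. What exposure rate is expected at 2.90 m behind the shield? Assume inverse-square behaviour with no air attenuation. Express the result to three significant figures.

Distance alone: 278 × (0.344/2.90)² = 278 × 0.01407 = 3.911 mR/h.
Shield: 10.0/3.02 = 3.311 half-value layers → attenuation 2^(−3.311) = 0.1008.
Combined: 3.911 × 0.1008 = 0.3942 mR/h.

0.394 mR/h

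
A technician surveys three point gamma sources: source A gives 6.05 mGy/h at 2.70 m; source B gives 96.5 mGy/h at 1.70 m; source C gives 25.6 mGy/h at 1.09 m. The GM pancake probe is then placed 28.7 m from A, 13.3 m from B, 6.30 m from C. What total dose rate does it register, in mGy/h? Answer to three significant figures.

By superposition, sum each source's inverse-square contribution:
A: 6.05 × (2.70/28.7)² = 0.05355 mGy/h
B: 96.5 × (1.70/13.3)² = 1.577 mGy/h
C: 25.6 × (1.09/6.30)² = 0.7663 mGy/h
Total = 0.05355 + 1.577 + 0.7663 = 2.397 mGy/h.

2.40 mGy/h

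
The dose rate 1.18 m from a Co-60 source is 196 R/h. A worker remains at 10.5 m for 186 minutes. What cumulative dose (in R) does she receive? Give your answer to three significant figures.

Applying the 1/r² law, rate at 10.5 m:
196 × (1.18/10.5)² = 196 × 0.01263 = 2.475 R/h.
Dose = rate × time = 2.475 R/h × 3.100 h = 7.673 R.

7.67 R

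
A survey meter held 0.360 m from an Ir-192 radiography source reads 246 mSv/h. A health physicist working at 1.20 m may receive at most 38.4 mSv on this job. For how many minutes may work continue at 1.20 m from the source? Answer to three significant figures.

104 min

Since intensity falls as 1/r², rate at 1.20 m:
(0.360/1.20)² = 0.09000, so 246 × 0.09000 = 22.14 mSv/h.
Stay time = 38.4 mSv ÷ 22.14 mSv/h = 1.734 h = 104.0 min.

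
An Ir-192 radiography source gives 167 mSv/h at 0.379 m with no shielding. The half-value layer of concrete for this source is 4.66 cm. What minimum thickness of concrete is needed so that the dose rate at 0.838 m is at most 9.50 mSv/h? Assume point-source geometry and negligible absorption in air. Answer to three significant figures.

8.60 cm

At 0.838 m, distance alone gives (0.379/0.838)² = 0.2045, so 167 × 0.2045 = 34.15 mSv/h.
Further attenuation needed: 34.15/9.50 = 3.595.
n = log₂(3.595) = 1.846 half-value layers.
Thickness = 1.846 × 4.66 cm = 8.602 cm.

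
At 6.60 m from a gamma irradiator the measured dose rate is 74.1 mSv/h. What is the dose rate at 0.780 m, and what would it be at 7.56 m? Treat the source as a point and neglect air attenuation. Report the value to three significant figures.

By the inverse-square law,
At 0.780 m: (6.60/0.780)² = 71.60, so 74.1 × 71.60 = 5306 mSv/h
At 7.56 m: 5306 × (0.780/7.56)² = 5306 × 0.01064 = 56.46 mSv/h.

5310 mSv/h; 56.5 mSv/h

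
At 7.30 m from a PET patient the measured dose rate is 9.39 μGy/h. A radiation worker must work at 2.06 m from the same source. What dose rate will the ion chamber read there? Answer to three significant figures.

By the inverse-square law, scaling from 7.30 m to 2.06 m:
(7.30/2.06)² = 12.56, so 9.39 × 12.56 = 117.9 μGy/h.

118 μGy/h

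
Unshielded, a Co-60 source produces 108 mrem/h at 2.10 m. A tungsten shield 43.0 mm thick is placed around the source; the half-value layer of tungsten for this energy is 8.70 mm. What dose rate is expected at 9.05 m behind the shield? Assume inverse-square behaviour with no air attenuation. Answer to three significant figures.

0.189 mrem/h

Distance alone: (2.10/9.05)² = 0.05384, so 108 × 0.05384 = 5.815 mrem/h.
Shield: 43.0/8.70 = 4.943 half-value layers → attenuation 2^(−4.943) = 0.03251.
Combined: 5.815 × 0.03251 = 0.1890 mrem/h.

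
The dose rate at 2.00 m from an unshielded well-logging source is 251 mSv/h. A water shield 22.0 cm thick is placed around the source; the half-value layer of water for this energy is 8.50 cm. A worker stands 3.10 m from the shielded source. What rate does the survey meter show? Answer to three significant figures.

17.4 mSv/h

Distance alone: 251 × (2.00/3.10)² = 251 × 0.4162 = 104.5 mSv/h.
Shield: 22.0/8.50 = 2.588 half-value layers → attenuation 2^(−2.588) = 0.1663.
Combined: 104.5 × 0.1663 = 17.38 mSv/h.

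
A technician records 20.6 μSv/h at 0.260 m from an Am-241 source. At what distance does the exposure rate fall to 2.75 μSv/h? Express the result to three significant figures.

0.712 m

Since intensity falls as 1/r², d₂ = d₁·√(I₁/I₂).
I₁/I₂ = 20.6/2.75 = 7.491, so d₂ = 0.260 × √7.491 = 0.7116 m.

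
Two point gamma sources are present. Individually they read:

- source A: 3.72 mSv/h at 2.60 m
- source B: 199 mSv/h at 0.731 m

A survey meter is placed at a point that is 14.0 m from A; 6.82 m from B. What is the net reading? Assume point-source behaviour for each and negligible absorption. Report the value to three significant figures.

2.41 mSv/h

Each source contributes Iᵢ·(dᵢ/rᵢ)²; contributions add.
A: 3.72 × (2.60/14.0)² = 0.1283 mSv/h
B: 199 × (0.731/6.82)² = 2.286 mSv/h
Total = 0.1283 + 2.286 = 2.414 mSv/h.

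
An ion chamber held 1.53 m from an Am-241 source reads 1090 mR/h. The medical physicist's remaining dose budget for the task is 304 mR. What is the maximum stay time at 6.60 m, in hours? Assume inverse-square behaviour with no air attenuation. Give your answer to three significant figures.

Applying the 1/r² law, rate at 6.60 m:
1090 × (1.53/6.60)² = 1090 × 0.05374 = 58.58 mR/h.
Stay time = 304 mR ÷ 58.58 mR/h = 5.189 h.

5.19 h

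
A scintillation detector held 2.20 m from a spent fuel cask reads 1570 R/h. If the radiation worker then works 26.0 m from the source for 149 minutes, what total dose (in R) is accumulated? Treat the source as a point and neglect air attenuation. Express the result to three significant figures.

27.9 R

By the inverse-square law, rate at 26.0 m:
(2.20/26.0)² = 0.007160, so 1570 × 0.007160 = 11.24 R/h.
Dose = rate × time = 11.24 R/h × 2.483 h = 27.91 R.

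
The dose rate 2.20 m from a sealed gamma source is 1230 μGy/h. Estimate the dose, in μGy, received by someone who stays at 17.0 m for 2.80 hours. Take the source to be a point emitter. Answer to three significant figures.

By the inverse-square law, rate at 17.0 m:
(2.20/17.0)² = 0.01675, so 1230 × 0.01675 = 20.60 μGy/h.
Dose = rate × time = 20.60 μGy/h × 2.800 h = 57.68 μGy.

57.7 μGy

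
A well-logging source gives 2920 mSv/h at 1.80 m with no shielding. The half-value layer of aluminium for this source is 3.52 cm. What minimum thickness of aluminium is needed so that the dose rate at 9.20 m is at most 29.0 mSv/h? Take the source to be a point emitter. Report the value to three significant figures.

6.85 cm

At 9.20 m, distance alone gives 2920 × (1.80/9.20)² = 2920 × 0.03828 = 111.8 mSv/h.
Further attenuation needed: 111.8/29.0 = 3.855.
n = log₂(3.855) = 1.947 half-value layers.
Thickness = 1.947 × 3.52 cm = 6.853 cm.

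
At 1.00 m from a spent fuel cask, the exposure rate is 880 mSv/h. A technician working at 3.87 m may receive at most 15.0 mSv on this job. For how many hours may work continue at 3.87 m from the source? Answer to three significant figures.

0.255 h

Intensity scales as (d₁/d₂)², so rate at 3.87 m:
(1.00/3.87)² = 0.06677, so 880 × 0.06677 = 58.76 mSv/h.
Stay time = 15.0 mSv ÷ 58.76 mSv/h = 0.2553 h.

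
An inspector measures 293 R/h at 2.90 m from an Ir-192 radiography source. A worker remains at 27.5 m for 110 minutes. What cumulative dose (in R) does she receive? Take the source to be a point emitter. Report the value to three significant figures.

5.97 R

Applying the 1/r² law, rate at 27.5 m:
(2.90/27.5)² = 0.01112, so 293 × 0.01112 = 3.258 R/h.
Dose = rate × time = 3.258 R/h × 1.833 h = 5.972 R.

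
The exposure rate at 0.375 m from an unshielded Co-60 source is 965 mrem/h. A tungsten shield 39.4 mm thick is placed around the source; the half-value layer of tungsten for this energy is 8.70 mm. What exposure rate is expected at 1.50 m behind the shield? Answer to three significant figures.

2.61 mrem/h

Distance alone: (0.375/1.50)² = 0.06250, so 965 × 0.06250 = 60.31 mrem/h.
Shield: 39.4/8.70 = 4.529 half-value layers → attenuation 2^(−4.529) = 0.04331.
Combined: 60.31 × 0.04331 = 2.612 mrem/h.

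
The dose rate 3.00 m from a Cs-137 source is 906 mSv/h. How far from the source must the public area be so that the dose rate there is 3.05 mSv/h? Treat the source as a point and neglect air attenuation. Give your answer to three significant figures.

51.7 m

Since intensity falls as 1/r², d₂ = d₁·√(I₁/I₂).
I₁/I₂ = 906/3.05 = 297.0, so d₂ = 3.00 × √297.0 = 51.70 m.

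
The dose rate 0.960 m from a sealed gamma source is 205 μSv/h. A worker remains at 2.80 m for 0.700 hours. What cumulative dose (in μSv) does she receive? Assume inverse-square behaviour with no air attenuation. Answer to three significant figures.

16.9 μSv

Using I₁d₁² = I₂d₂², rate at 2.80 m:
205 × (0.960/2.80)² = 205 × 0.1176 = 24.11 μSv/h.
Dose = rate × time = 24.11 μSv/h × 0.7000 h = 16.88 μSv.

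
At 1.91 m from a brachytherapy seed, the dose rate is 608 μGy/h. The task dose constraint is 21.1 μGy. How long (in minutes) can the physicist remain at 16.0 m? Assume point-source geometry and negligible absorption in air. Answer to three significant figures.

Applying the 1/r² law, rate at 16.0 m:
608 × (1.91/16.0)² = 608 × 0.01425 = 8.664 μGy/h.
Stay time = 21.1 μGy ÷ 8.664 μGy/h = 2.435 h = 146.1 min.

146 min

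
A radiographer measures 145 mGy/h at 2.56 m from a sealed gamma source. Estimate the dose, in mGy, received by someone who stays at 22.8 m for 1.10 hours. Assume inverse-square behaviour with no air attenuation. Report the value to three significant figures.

By the inverse-square law, rate at 22.8 m:
145 × (2.56/22.8)² = 145 × 0.01261 = 1.828 mGy/h.
Dose = rate × time = 1.828 mGy/h × 1.100 h = 2.011 mGy.

2.01 mGy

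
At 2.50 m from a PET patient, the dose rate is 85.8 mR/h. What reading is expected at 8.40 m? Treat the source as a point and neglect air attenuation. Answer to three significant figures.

Using I₁d₁² = I₂d₂², the rate at 8.40 m is
85.8 × (2.50/8.40)² = 85.8 × 0.08858 = 7.600 mR/h.

7.60 mR/h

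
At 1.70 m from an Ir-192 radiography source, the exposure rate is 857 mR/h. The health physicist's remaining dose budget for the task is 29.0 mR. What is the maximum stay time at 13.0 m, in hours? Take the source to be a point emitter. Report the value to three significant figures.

Since intensity falls as 1/r², rate at 13.0 m:
(1.70/13.0)² = 0.01710, so 857 × 0.01710 = 14.65 mR/h.
Stay time = 29.0 mR ÷ 14.65 mR/h = 1.980 h.

1.98 h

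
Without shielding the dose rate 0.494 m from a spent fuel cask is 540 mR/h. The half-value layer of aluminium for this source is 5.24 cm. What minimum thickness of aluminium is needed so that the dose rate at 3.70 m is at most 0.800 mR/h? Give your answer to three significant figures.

At 3.70 m, distance alone gives (0.494/3.70)² = 0.01783, so 540 × 0.01783 = 9.628 mR/h.
Further attenuation needed: 9.628/0.800 = 12.04.
n = log₂(12.04) = 3.590 half-value layers.
Thickness = 3.590 × 5.24 cm = 18.81 cm.

18.8 cm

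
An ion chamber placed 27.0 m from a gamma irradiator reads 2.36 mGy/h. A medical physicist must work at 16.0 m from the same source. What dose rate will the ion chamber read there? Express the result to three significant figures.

Applying the 1/r² law, scaling from 27.0 m to 16.0 m:
(27.0/16.0)² = 2.848, so 2.36 × 2.848 = 6.721 mGy/h.

6.72 mGy/h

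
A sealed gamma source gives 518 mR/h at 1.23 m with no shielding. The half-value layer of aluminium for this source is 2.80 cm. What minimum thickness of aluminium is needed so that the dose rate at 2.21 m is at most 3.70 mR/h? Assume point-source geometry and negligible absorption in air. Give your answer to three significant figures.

At 2.21 m, distance alone gives (1.23/2.21)² = 0.3098, so 518 × 0.3098 = 160.5 mR/h.
Further attenuation needed: 160.5/3.70 = 43.38.
n = log₂(43.38) = 5.439 half-value layers.
Thickness = 5.439 × 2.80 cm = 15.23 cm.

15.2 cm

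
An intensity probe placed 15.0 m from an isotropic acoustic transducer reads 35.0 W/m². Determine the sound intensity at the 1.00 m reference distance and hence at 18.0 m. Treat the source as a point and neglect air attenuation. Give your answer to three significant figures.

By the inverse-square law,
At 1.00 m: 35.0 × (15.0/1.00)² = 35.0 × 225.0 = 7875 W/m²
At 18.0 m: (1.00/18.0)² = 0.003086, so 7875 × 0.003086 = 24.30 W/m².

7880 W/m²; 24.3 W/m²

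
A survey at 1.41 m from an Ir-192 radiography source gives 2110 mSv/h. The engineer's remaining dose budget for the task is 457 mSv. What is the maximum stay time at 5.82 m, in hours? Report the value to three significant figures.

3.69 h

Intensity scales as (d₁/d₂)², so rate at 5.82 m:
(1.41/5.82)² = 0.05869, so 2110 × 0.05869 = 123.8 mSv/h.
Stay time = 457 mSv ÷ 123.8 mSv/h = 3.691 h.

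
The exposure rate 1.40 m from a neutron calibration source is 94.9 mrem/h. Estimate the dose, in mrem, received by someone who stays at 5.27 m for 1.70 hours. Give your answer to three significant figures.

Applying the 1/r² law, rate at 5.27 m:
(1.40/5.27)² = 0.07057, so 94.9 × 0.07057 = 6.697 mrem/h.
Dose = rate × time = 6.697 mrem/h × 1.700 h = 11.38 mrem.

11.4 mrem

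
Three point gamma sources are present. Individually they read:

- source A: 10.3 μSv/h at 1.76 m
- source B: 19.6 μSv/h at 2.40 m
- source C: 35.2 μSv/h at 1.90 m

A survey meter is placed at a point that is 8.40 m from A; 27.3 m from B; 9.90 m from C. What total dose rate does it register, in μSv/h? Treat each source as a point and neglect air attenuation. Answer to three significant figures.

Each source contributes Iᵢ·(dᵢ/rᵢ)²; contributions add.
A: 10.3 × (1.76/8.40)² = 0.4522 μSv/h
B: 19.6 × (2.40/27.3)² = 0.1515 μSv/h
C: 35.2 × (1.90/9.90)² = 1.297 μSv/h
Total = 0.4522 + 0.1515 + 1.297 = 1.901 μSv/h.

1.90 μSv/h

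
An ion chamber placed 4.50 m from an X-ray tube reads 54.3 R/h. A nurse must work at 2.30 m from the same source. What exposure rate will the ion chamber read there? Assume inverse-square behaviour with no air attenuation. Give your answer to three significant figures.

By the inverse-square law, scaling from 4.50 m to 2.30 m:
54.3 × (4.50/2.30)² = 54.3 × 3.828 = 207.9 R/h.

208 R/h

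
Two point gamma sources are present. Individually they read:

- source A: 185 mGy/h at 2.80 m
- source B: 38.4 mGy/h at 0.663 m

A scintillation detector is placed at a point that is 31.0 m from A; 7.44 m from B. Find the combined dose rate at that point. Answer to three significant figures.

1.81 mGy/h

By superposition, sum each source's inverse-square contribution:
A: 185 × (2.80/31.0)² = 1.509 mGy/h
B: 38.4 × (0.663/7.44)² = 0.3049 mGy/h
Total = 1.509 + 0.3049 = 1.814 mGy/h.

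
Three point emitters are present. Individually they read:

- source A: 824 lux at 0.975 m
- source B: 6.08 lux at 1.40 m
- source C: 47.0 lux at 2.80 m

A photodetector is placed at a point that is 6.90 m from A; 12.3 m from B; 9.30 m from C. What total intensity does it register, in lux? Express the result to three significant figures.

20.8 lux

Each source contributes Iᵢ·(dᵢ/rᵢ)²; contributions add.
A: 824 × (0.975/6.90)² = 16.45 lux
B: 6.08 × (1.40/12.3)² = 0.07877 lux
C: 47.0 × (2.80/9.30)² = 4.260 lux
Total = 16.45 + 0.07877 + 4.260 = 20.79 lux.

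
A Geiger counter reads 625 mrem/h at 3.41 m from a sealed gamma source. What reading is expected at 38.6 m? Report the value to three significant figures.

4.88 mrem/h

By the inverse-square law, the rate at 38.6 m is
625 × (3.41/38.6)² = 625 × 0.007804 = 4.878 mrem/h.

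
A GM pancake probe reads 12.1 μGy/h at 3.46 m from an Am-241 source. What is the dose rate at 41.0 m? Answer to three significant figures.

0.0862 μGy/h

Intensity scales as (d₁/d₂)², so the rate at 41.0 m is
12.1 × (3.46/41.0)² = 12.1 × 0.007122 = 0.08618 μGy/h.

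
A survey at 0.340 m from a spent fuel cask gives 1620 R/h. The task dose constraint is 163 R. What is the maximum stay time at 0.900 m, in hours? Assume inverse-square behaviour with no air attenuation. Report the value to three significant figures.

Applying the 1/r² law, rate at 0.900 m:
(0.340/0.900)² = 0.1427, so 1620 × 0.1427 = 231.2 R/h.
Stay time = 163 R ÷ 231.2 R/h = 0.7050 h.

0.705 h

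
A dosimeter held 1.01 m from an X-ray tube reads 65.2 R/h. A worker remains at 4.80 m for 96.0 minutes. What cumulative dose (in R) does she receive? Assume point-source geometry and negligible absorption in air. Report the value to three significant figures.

4.62 R

Applying the 1/r² law, rate at 4.80 m:
65.2 × (1.01/4.80)² = 65.2 × 0.04428 = 2.887 R/h.
Dose = rate × time = 2.887 R/h × 1.600 h = 4.619 R.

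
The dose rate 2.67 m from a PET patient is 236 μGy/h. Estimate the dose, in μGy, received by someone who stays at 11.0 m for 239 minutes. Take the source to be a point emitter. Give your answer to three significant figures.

Intensity scales as (d₁/d₂)², so rate at 11.0 m:
(2.67/11.0)² = 0.05892, so 236 × 0.05892 = 13.91 μGy/h.
Dose = rate × time = 13.91 μGy/h × 3.983 h = 55.40 μGy.

55.4 μGy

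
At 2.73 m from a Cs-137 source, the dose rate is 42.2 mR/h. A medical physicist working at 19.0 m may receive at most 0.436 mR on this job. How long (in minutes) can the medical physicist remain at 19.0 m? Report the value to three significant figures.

30.0 min

Using I₁d₁² = I₂d₂², rate at 19.0 m:
42.2 × (2.73/19.0)² = 42.2 × 0.02065 = 0.8714 mR/h.
Stay time = 0.436 mR ÷ 0.8714 mR/h = 0.5003 h = 30.02 min.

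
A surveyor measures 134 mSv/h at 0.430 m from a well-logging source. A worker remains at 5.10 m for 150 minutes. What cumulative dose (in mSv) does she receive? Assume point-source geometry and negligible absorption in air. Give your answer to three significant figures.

By the inverse-square law, rate at 5.10 m:
134 × (0.430/5.10)² = 134 × 0.007109 = 0.9526 mSv/h.
Dose = rate × time = 0.9526 mSv/h × 2.500 h = 2.381 mSv.

2.38 mSv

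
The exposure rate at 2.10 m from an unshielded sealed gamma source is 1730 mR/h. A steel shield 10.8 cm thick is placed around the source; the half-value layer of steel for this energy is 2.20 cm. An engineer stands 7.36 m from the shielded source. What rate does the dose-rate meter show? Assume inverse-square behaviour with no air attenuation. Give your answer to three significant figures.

Distance alone: (2.10/7.36)² = 0.08141, so 1730 × 0.08141 = 140.8 mR/h.
Shield: 10.8/2.20 = 4.909 half-value layers → attenuation 2^(−4.909) = 0.03328.
Combined: 140.8 × 0.03328 = 4.686 mR/h.

4.69 mR/h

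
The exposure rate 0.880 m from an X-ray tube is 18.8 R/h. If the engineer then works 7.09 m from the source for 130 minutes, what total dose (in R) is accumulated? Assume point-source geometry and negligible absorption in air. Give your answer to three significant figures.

0.628 R

Since intensity falls as 1/r², rate at 7.09 m:
18.8 × (0.880/7.09)² = 18.8 × 0.01541 = 0.2897 R/h.
Dose = rate × time = 0.2897 R/h × 2.167 h = 0.6278 R.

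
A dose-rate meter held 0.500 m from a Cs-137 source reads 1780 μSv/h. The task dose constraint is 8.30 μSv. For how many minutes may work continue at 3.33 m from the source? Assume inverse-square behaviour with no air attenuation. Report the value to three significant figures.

Since intensity falls as 1/r², rate at 3.33 m:
(0.500/3.33)² = 0.02255, so 1780 × 0.02255 = 40.14 μSv/h.
Stay time = 8.30 μSv ÷ 40.14 μSv/h = 0.2068 h = 12.41 min.

12.4 min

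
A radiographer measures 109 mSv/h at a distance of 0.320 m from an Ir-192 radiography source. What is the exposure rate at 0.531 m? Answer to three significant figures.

39.6 mSv/h

Since intensity falls as 1/r², the rate at 0.531 m is
(0.320/0.531)² = 0.3632, so 109 × 0.3632 = 39.59 mSv/h.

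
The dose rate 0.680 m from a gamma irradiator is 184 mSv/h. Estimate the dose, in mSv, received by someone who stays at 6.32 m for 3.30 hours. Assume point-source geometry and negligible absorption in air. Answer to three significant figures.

7.03 mSv

Since intensity falls as 1/r², rate at 6.32 m:
(0.680/6.32)² = 0.01158, so 184 × 0.01158 = 2.131 mSv/h.
Dose = rate × time = 2.131 mSv/h × 3.300 h = 7.032 mSv.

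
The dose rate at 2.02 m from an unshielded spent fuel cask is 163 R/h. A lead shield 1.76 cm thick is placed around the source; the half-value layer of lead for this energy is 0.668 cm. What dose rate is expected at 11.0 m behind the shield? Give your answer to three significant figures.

Distance alone: 163 × (2.02/11.0)² = 163 × 0.03372 = 5.496 R/h.
Shield: 1.76/0.668 = 2.635 half-value layers → attenuation 2^(−2.635) = 0.1610.
Combined: 5.496 × 0.1610 = 0.8849 R/h.

0.885 R/h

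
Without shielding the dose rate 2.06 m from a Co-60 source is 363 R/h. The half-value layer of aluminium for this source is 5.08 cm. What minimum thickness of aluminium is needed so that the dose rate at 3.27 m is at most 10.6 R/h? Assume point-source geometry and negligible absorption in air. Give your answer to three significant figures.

19.1 cm

At 3.27 m, distance alone gives (2.06/3.27)² = 0.3969, so 363 × 0.3969 = 144.1 R/h.
Further attenuation needed: 144.1/10.6 = 13.59.
n = log₂(13.59) = 3.764 half-value layers.
Thickness = 3.764 × 5.08 cm = 19.12 cm.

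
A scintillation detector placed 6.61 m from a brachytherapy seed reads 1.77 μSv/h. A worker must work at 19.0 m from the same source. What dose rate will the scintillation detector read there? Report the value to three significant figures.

Applying the 1/r² law, scaling from 6.61 m to 19.0 m:
(6.61/19.0)² = 0.1210, so 1.77 × 0.1210 = 0.2142 μSv/h.

0.214 μSv/h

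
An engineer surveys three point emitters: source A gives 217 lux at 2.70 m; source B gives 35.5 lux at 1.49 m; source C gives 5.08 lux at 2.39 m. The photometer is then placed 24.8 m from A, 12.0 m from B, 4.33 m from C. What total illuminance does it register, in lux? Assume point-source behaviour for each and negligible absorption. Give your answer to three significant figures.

4.67 lux

Each source contributes Iᵢ·(dᵢ/rᵢ)²; contributions add.
A: 217 × (2.70/24.8)² = 2.572 lux
B: 35.5 × (1.49/12.0)² = 0.5473 lux
C: 5.08 × (2.39/4.33)² = 1.548 lux
Total = 2.572 + 0.5473 + 1.548 = 4.667 lux.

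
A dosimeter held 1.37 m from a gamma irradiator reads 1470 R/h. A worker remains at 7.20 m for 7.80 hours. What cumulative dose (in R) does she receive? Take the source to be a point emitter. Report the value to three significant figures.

415 R

By the inverse-square law, rate at 7.20 m:
(1.37/7.20)² = 0.03621, so 1470 × 0.03621 = 53.23 R/h.
Dose = rate × time = 53.23 R/h × 7.800 h = 415.2 R.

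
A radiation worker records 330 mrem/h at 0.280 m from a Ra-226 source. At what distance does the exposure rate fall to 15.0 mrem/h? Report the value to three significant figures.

1.31 m

By the inverse-square law, d₂ = d₁·√(I₁/I₂).
I₁/I₂ = 330/15.0 = 22.00, so d₂ = 0.280 × √22.00 = 1.313 m.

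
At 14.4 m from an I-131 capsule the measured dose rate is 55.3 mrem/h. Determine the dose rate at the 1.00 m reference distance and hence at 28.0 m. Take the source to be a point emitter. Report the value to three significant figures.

Using I₁d₁² = I₂d₂²,
At 1.00 m: (14.4/1.00)² = 207.4, so 55.3 × 207.4 = 11470 mrem/h
At 28.0 m: (1.00/28.0)² = 0.001276, so 11470 × 0.001276 = 14.64 mrem/h.

11500 mrem/h; 14.6 mrem/h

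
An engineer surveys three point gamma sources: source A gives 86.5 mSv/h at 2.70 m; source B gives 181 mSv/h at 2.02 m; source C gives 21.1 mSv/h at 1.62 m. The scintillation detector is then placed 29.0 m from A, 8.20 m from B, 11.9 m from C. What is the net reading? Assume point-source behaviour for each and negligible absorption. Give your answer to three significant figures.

12.1 mSv/h

By superposition, sum each source's inverse-square contribution:
A: 86.5 × (2.70/29.0)² = 0.7498 mSv/h
B: 181 × (2.02/8.20)² = 10.98 mSv/h
C: 21.1 × (1.62/11.9)² = 0.3910 mSv/h
Total = 0.7498 + 10.98 + 0.3910 = 12.12 mSv/h.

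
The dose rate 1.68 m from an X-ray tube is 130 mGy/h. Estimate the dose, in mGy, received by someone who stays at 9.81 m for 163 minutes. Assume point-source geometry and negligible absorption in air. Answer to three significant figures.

10.4 mGy

Intensity scales as (d₁/d₂)², so rate at 9.81 m:
(1.68/9.81)² = 0.02933, so 130 × 0.02933 = 3.813 mGy/h.
Dose = rate × time = 3.813 mGy/h × 2.717 h = 10.36 mGy.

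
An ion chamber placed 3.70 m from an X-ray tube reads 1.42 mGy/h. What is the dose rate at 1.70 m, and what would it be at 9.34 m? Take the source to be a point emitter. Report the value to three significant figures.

6.73 mGy/h; 0.223 mGy/h

Intensity scales as (d₁/d₂)², so
At 1.70 m: (3.70/1.70)² = 4.737, so 1.42 × 4.737 = 6.727 mGy/h
At 9.34 m: 6.727 × (1.70/9.34)² = 6.727 × 0.03313 = 0.2229 mGy/h.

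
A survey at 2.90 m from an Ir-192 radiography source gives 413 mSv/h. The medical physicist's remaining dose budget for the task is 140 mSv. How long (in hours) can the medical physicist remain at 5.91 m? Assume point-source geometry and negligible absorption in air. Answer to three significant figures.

1.41 h

Intensity scales as (d₁/d₂)², so rate at 5.91 m:
(2.90/5.91)² = 0.2408, so 413 × 0.2408 = 99.45 mSv/h.
Stay time = 140 mSv ÷ 99.45 mSv/h = 1.408 h.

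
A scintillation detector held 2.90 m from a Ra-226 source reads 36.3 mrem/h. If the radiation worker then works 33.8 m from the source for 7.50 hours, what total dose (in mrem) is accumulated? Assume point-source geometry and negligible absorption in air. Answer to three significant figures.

2.00 mrem

Using I₁d₁² = I₂d₂², rate at 33.8 m:
(2.90/33.8)² = 0.007361, so 36.3 × 0.007361 = 0.2672 mrem/h.
Dose = rate × time = 0.2672 mrem/h × 7.500 h = 2.004 mrem.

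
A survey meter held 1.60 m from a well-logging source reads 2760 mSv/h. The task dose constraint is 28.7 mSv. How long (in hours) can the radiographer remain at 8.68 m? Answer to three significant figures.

Intensity scales as (d₁/d₂)², so rate at 8.68 m:
2760 × (1.60/8.68)² = 2760 × 0.03398 = 93.78 mSv/h.
Stay time = 28.7 mSv ÷ 93.78 mSv/h = 0.3060 h.

0.306 h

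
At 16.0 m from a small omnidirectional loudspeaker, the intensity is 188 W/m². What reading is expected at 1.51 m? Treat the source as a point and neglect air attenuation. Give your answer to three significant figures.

21100 W/m²

Applying the 1/r² law, the rate at 1.51 m is
(16.0/1.51)² = 112.3, so 188 × 112.3 = 21110 W/m².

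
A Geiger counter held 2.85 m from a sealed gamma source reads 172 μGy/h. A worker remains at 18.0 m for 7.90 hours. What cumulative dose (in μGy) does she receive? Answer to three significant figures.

34.1 μGy

Since intensity falls as 1/r², rate at 18.0 m:
(2.85/18.0)² = 0.02507, so 172 × 0.02507 = 4.312 μGy/h.
Dose = rate × time = 4.312 μGy/h × 7.900 h = 34.06 μGy.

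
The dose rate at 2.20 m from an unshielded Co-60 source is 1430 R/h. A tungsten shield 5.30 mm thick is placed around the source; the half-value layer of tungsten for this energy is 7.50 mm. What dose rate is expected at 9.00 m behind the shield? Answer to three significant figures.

Distance alone: 1430 × (2.20/9.00)² = 1430 × 0.05975 = 85.44 R/h.
Shield: 5.30/7.50 = 0.7067 half-value layers → attenuation 2^(−0.7067) = 0.6127.
Combined: 85.44 × 0.6127 = 52.35 R/h.

52.4 R/h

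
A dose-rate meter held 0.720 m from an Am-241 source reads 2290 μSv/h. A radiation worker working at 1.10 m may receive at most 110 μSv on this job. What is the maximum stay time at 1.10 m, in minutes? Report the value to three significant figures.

By the inverse-square law, rate at 1.10 m:
(0.720/1.10)² = 0.4284, so 2290 × 0.4284 = 981.0 μSv/h.
Stay time = 110 μSv ÷ 981.0 μSv/h = 0.1121 h = 6.726 min.

6.73 min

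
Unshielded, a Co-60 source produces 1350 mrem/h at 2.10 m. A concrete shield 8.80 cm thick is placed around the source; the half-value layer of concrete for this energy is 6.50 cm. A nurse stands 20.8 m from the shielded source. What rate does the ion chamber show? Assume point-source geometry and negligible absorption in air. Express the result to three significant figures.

5.38 mrem/h

Distance alone: (2.10/20.8)² = 0.01019, so 1350 × 0.01019 = 13.76 mrem/h.
Shield: 8.80/6.50 = 1.354 half-value layers → attenuation 2^(−1.354) = 0.3912.
Combined: 13.76 × 0.3912 = 5.383 mrem/h.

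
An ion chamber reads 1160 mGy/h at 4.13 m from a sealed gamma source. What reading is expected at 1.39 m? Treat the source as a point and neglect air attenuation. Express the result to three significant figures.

10200 mGy/h

Since intensity falls as 1/r², the rate at 1.39 m is
1160 × (4.13/1.39)² = 1160 × 8.828 = 10240 mGy/h.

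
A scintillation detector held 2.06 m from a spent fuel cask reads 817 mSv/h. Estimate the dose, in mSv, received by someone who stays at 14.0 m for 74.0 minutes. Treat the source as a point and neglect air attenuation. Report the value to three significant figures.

21.8 mSv

Intensity scales as (d₁/d₂)², so rate at 14.0 m:
817 × (2.06/14.0)² = 817 × 0.02165 = 17.69 mSv/h.
Dose = rate × time = 17.69 mSv/h × 1.233 h = 21.81 mSv.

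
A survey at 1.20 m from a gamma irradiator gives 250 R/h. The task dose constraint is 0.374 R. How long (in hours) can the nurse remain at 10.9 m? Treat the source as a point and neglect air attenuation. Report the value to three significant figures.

Applying the 1/r² law, rate at 10.9 m:
250 × (1.20/10.9)² = 250 × 0.01212 = 3.030 R/h.
Stay time = 0.374 R ÷ 3.030 R/h = 0.1234 h.

0.123 h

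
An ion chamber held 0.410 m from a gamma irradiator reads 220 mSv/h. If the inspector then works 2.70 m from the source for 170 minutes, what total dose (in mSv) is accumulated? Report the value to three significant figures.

By the inverse-square law, rate at 2.70 m:
220 × (0.410/2.70)² = 220 × 0.02306 = 5.073 mSv/h.
Dose = rate × time = 5.073 mSv/h × 2.833 h = 14.37 mSv.

14.4 mSv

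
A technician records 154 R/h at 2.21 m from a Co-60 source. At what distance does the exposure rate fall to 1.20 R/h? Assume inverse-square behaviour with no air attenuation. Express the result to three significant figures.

Using I₁d₁² = I₂d₂², d₂ = d₁·√(I₁/I₂).
I₁/I₂ = 154/1.20 = 128.3, so d₂ = 2.21 × √128.3 = 25.03 m.

25.0 m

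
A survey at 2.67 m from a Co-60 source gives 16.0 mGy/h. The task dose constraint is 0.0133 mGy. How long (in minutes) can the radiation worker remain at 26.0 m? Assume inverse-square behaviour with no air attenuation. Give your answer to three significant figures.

Applying the 1/r² law, rate at 26.0 m:
(2.67/26.0)² = 0.01055, so 16.0 × 0.01055 = 0.1688 mGy/h.
Stay time = 0.0133 mGy ÷ 0.1688 mGy/h = 0.07879 h = 4.727 min.

4.73 min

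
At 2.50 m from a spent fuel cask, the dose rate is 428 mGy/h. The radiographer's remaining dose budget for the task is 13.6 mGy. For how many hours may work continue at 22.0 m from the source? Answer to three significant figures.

Since intensity falls as 1/r², rate at 22.0 m:
428 × (2.50/22.0)² = 428 × 0.01291 = 5.525 mGy/h.
Stay time = 13.6 mGy ÷ 5.525 mGy/h = 2.462 h.

2.46 h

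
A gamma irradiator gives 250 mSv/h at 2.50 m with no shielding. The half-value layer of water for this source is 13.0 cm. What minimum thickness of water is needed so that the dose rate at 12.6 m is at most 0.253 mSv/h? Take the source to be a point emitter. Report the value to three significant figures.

At 12.6 m, distance alone gives (2.50/12.6)² = 0.03937, so 250 × 0.03937 = 9.843 mSv/h.
Further attenuation needed: 9.843/0.253 = 38.91.
n = log₂(38.91) = 5.282 half-value layers.
Thickness = 5.282 × 13.0 cm = 68.67 cm.

68.7 cm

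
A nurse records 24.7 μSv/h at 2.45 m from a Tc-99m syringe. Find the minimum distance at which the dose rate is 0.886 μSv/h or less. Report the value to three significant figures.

Applying the 1/r² law, d₂ = d₁·√(I₁/I₂).
I₁/I₂ = 24.7/0.886 = 27.88, so d₂ = 2.45 × √27.88 = 12.94 m.

12.9 m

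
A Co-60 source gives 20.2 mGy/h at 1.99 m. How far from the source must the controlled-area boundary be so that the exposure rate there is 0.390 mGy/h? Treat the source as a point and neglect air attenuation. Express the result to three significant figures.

14.3 m

Intensity scales as (d₁/d₂)², so d₂ = d₁·√(I₁/I₂).
I₁/I₂ = 20.2/0.390 = 51.79, so d₂ = 1.99 × √51.79 = 14.32 m.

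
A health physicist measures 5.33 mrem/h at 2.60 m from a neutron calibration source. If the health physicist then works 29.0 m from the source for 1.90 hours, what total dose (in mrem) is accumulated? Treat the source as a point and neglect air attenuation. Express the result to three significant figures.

0.0814 mrem

By the inverse-square law, rate at 29.0 m:
(2.60/29.0)² = 0.008038, so 5.33 × 0.008038 = 0.04284 mrem/h.
Dose = rate × time = 0.04284 mrem/h × 1.900 h = 0.08140 mrem.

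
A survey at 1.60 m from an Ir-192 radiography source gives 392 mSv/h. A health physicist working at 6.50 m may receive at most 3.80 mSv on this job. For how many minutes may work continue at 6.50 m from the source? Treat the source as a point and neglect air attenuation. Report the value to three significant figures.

9.60 min

Intensity scales as (d₁/d₂)², so rate at 6.50 m:
392 × (1.60/6.50)² = 392 × 0.06059 = 23.75 mSv/h.
Stay time = 3.80 mSv ÷ 23.75 mSv/h = 0.1600 h = 9.600 min.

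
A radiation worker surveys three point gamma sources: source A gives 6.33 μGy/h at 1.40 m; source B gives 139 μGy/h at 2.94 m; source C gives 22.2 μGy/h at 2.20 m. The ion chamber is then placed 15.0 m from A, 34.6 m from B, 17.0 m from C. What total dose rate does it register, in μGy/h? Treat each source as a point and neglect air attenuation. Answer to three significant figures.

By superposition, sum each source's inverse-square contribution:
A: 6.33 × (1.40/15.0)² = 0.05514 μGy/h
B: 139 × (2.94/34.6)² = 1.004 μGy/h
C: 22.2 × (2.20/17.0)² = 0.3718 μGy/h
Total = 0.05514 + 1.004 + 0.3718 = 1.431 μGy/h.

1.43 μGy/h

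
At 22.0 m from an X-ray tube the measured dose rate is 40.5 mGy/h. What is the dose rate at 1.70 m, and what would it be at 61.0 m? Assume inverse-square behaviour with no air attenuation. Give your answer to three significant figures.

Since intensity falls as 1/r²,
At 1.70 m: (22.0/1.70)² = 167.5, so 40.5 × 167.5 = 6784 mGy/h
At 61.0 m: (1.70/61.0)² = 0.0007767, so 6784 × 0.0007767 = 5.269 mGy/h.

6780 mGy/h; 5.27 mGy/h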